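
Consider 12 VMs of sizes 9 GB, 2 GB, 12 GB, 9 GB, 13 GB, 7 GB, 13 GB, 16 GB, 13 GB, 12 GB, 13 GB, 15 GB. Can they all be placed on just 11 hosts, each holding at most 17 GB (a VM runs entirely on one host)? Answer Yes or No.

Yes

A valid assignment using 10 hosts:
  host 1: 16 = 16
  host 2: 15 + 2 = 17
  host 3: 13 = 13
  host 4: 13 = 13
  host 5: 13 = 13
  host 6: 13 = 13
  host 7: 12 = 12
  host 8: 12 = 12
  host 9: 9 + 7 = 16
  host 10: 9 = 9
That uses only 10 ≤ 11, so 11 hosts are enough.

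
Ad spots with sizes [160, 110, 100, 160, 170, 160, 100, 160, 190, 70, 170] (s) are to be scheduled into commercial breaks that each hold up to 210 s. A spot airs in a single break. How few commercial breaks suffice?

9

Total = 190 + 170 + 170 + 160 + 160 + 160 + 160 + 110 + 100 + 100 + 70 = 1550 s.
Lower bound: ⌈1550/210⌉ = 8 commercial breaks.
A packing using 9 commercial breaks:
  break 1: 190 = 190
  break 2: 170 = 170
  break 3: 170 = 170
  break 4: 160 = 160
  break 5: 160 = 160
  break 6: 160 = 160
  break 7: 160 = 160
  break 8: 110 + 100 = 210
  break 9: 100 + 70 = 170
No arrangement into 8 commercial breaks stays within capacity, so 9 is optimal.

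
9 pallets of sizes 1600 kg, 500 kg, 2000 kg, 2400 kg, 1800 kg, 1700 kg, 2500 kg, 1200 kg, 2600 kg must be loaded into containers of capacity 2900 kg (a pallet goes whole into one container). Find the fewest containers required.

Total = 2600 + 2500 + 2400 + 2000 + 1800 + 1700 + 1600 + 1200 + 500 = 16300 kg.
Lower bound: ⌈16300/2900⌉ = 6 containers.
Also, 7 pallets each exceed 1450 kg, and no two of those can share a container, so at least 7 containers are needed.
A packing using 7 containers:
  container 1: 2600 = 2600
  container 2: 2500 = 2500
  container 3: 2400 + 500 = 2900
  container 4: 2000 = 2000
  container 5: 1800 = 1800
  container 6: 1700 + 1200 = 2900
  container 7: 1600 = 1600
This matches the lower bound, so 7 is optimal.

7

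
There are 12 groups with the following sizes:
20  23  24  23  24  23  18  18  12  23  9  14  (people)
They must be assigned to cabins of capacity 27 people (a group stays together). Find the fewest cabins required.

10

Total = 24 + 24 + 23 + 23 + 23 + 23 + 20 + 18 + 18 + 14 + 12 + 9 = 231 people.
Lower bound: ⌈231/27⌉ = 9 cabins.
Also, 10 groups each exceed 27/2 people, and no two of those can share a cabin, so at least 10 cabins are needed.
A packing using 10 cabins:
  cabin 1: 24 = 24
  cabin 2: 24 = 24
  cabin 3: 23 = 23
  cabin 4: 23 = 23
  cabin 5: 23 = 23
  cabin 6: 23 = 23
  cabin 7: 20 = 20
  cabin 8: 18 + 9 = 27
  cabin 9: 18 = 18
  cabin 10: 14 + 12 = 26
This matches the lower bound, so 10 is optimal.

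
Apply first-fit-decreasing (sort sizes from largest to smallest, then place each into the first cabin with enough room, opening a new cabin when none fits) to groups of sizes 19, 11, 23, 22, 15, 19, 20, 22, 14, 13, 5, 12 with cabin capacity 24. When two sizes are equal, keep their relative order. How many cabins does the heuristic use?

10

Sorted descending: 23, 22, 22, 20, 19, 19, 15, 14, 13, 12, 11, 5.
  23 → cabin 1 (new)  [load 23/24]
  22 → cabin 2 (new)  [load 22/24]
  22 → cabin 3 (new)  [load 22/24]
  20 → cabin 4 (new)  [load 20/24]
  19 → cabin 5 (new)  [load 19/24]
  19 → cabin 6 (new)  [load 19/24]
  15 → cabin 7 (new)  [load 15/24]
  14 → cabin 8 (new)  [load 14/24]
  13 → cabin 9 (new)  [load 13/24]
  12 → cabin 10 (new)  [load 12/24]
  11 → cabin 9  [load 24/24]
  5 → cabin 5  [load 24/24]
10 cabins opened.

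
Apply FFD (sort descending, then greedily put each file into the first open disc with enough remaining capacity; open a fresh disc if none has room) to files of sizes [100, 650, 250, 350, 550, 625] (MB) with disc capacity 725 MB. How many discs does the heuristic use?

Sorted descending: 650, 625, 550, 350, 250, 100.
  650 → disc 1 (new)  [load 650/725]
  625 → disc 2 (new)  [load 625/725]
  550 → disc 3 (new)  [load 550/725]
  350 → disc 4 (new)  [load 350/725]
  250 → disc 4  [load 600/725]
  100 → disc 2  [load 725/725]
4 discs opened.

4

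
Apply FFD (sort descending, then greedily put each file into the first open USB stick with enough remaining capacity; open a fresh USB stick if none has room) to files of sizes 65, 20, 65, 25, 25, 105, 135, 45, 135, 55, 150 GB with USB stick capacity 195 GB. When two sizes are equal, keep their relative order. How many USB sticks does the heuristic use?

5

Sorted descending: 150, 135, 135, 105, 65, 65, 55, 45, 25, 25, 20.
  150 → USB stick 1 (new)  [load 150/195]
  135 → USB stick 2 (new)  [load 135/195]
  135 → USB stick 3 (new)  [load 135/195]
  105 → USB stick 4 (new)  [load 105/195]
  65 → USB stick 4  [load 170/195]
  65 → USB stick 5 (new)  [load 65/195]
  55 → USB stick 2  [load 190/195]
  45 → USB stick 1  [load 195/195]
  25 → USB stick 3  [load 160/195]
  25 → USB stick 3  [load 185/195]
  20 → USB stick 4  [load 190/195]
5 USB sticks opened.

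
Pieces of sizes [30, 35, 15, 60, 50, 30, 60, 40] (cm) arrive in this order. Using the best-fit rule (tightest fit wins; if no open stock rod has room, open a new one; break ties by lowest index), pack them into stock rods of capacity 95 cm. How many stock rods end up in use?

  30 → stock rod 1 (new)  [load 30/95]
  35 → stock rod 1  [load 65/95]
  15 → stock rod 1  [load 80/95]
  60 → stock rod 2 (new)  [load 60/95]
  50 → stock rod 3 (new)  [load 50/95]
  30 → stock rod 2  [load 90/95]
  60 → stock rod 4 (new)  [load 60/95]
  40 → stock rod 3  [load 90/95]
4 stock rods opened.

4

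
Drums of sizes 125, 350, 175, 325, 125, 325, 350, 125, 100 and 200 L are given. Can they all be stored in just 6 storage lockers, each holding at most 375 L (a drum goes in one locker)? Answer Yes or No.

No

Total = 2200 L; ⌈2200/375⌉ = 6.
The bound of 6 does not rule out 6, but exhaustive search shows no assignment into 6 storage lockers of capacity 375 L exists — the minimum is 7.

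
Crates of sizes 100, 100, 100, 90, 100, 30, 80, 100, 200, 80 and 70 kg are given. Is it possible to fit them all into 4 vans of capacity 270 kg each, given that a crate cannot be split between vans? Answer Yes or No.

Total = 1050 kg; ⌈1050/270⌉ = 4.
The bound of 4 does not rule out 4, but exhaustive search shows no assignment into 4 vans of capacity 270 kg exists — the minimum is 5.

No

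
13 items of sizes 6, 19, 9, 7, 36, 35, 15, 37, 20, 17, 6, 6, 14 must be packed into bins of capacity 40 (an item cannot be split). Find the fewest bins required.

Total = 37 + 36 + 35 + 20 + 19 + 17 + 15 + 14 + 9 + 7 + 6 + 6 + 6 = 227.
Lower bound: ⌈227/40⌉ = 6 bins.
A packing using 6 bins:
  bin 1: 37 = 37
  bin 2: 36 = 36
  bin 3: 35 = 35
  bin 4: 20 + 19 = 39
  bin 5: 17 + 14 + 9 = 40
  bin 6: 15 + 7 + 6 + 6 + 6 = 40
This matches the lower bound, so 6 is optimal.

6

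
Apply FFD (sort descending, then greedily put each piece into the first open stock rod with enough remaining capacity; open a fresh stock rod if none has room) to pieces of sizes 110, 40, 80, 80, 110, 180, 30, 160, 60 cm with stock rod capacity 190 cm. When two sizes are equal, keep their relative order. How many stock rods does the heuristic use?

Sorted descending: 180, 160, 110, 110, 80, 80, 60, 40, 30.
  180 → stock rod 1 (new)  [load 180/190]
  160 → stock rod 2 (new)  [load 160/190]
  110 → stock rod 3 (new)  [load 110/190]
  110 → stock rod 4 (new)  [load 110/190]
  80 → stock rod 3  [load 190/190]
  80 → stock rod 4  [load 190/190]
  60 → stock rod 5 (new)  [load 60/190]
  40 → stock rod 5  [load 100/190]
  30 → stock rod 2  [load 190/190]
5 stock rods opened.

5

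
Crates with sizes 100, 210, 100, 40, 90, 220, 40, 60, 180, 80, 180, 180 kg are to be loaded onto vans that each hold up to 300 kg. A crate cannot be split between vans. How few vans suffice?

6

Total = 220 + 210 + 180 + 180 + 180 + 100 + 100 + 90 + 80 + 60 + 40 + 40 = 1480 kg.
Lower bound: ⌈1480/300⌉ = 5 vans.
A packing using 6 vans:
  van 1: 220 + 80 = 300
  van 2: 210 + 90 = 300
  van 3: 180 + 100 = 280
  van 4: 180 + 100 = 280
  van 5: 180 + 60 + 40 = 280
  van 6: 40 = 40
No arrangement into 5 vans stays within capacity, so 6 is optimal.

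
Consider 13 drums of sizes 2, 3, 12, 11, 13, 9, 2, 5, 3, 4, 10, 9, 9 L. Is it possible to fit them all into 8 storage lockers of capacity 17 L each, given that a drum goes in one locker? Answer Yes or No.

Yes

A valid assignment using 7 storage lockers:
  locker 1: 13 + 4 = 17
  locker 2: 12 + 5 = 17
  locker 3: 11 + 3 + 3 = 17
  locker 4: 10 + 2 + 2 = 14
  locker 5: 9 = 9
  locker 6: 9 = 9
  locker 7: 9 = 9
That uses only 7 ≤ 8, so 8 storage lockers are enough.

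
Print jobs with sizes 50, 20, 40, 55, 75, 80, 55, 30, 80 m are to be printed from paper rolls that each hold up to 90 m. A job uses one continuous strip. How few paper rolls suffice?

Total = 80 + 80 + 75 + 55 + 55 + 50 + 40 + 30 + 20 = 485 m.
Lower bound: ⌈485/90⌉ = 6 paper rolls.
A packing using 6 paper rolls:
  roll 1: 80 = 80
  roll 2: 80 = 80
  roll 3: 75 = 75
  roll 4: 55 + 30 = 85
  roll 5: 55 + 20 = 75
  roll 6: 50 + 40 = 90
This matches the lower bound, so 6 is optimal.

6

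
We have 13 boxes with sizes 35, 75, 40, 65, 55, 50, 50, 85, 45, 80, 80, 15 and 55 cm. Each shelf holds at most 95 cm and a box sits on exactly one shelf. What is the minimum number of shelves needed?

9

Total = 85 + 80 + 80 + 75 + 65 + 55 + 55 + 50 + 50 + 45 + 40 + 35 + 15 = 730 cm.
Lower bound: ⌈730/95⌉ = 8 shelves.
Also, 9 boxes each exceed 95/2 cm, and no two of those can share a shelf, so at least 9 shelves are needed.
A packing using 9 shelves:
  shelf 1: 85 = 85
  shelf 2: 80 + 15 = 95
  shelf 3: 80 = 80
  shelf 4: 75 = 75
  shelf 5: 65 = 65
  shelf 6: 55 + 40 = 95
  shelf 7: 55 + 35 = 90
  shelf 8: 50 + 45 = 95
  shelf 9: 50 = 50
This matches the lower bound, so 9 is optimal.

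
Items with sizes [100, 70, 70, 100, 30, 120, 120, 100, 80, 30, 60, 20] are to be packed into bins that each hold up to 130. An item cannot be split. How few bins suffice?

Total = 120 + 120 + 100 + 100 + 100 + 80 + 70 + 70 + 60 + 30 + 30 + 20 = 900.
Lower bound: ⌈900/130⌉ = 7 bins.
Also, 8 items each exceed 65, and no two of those can share a bin, so at least 8 bins are needed.
A packing using 8 bins:
  bin 1: 120 = 120
  bin 2: 120 = 120
  bin 3: 100 + 30 = 130
  bin 4: 100 + 30 = 130
  bin 5: 100 + 20 = 120
  bin 6: 80 = 80
  bin 7: 70 + 60 = 130
  bin 8: 70 = 70
This matches the lower bound, so 8 is optimal.

8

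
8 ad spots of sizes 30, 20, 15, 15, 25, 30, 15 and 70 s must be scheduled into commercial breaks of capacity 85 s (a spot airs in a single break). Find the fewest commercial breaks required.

Total = 70 + 30 + 30 + 25 + 20 + 15 + 15 + 15 = 220 s.
Lower bound: ⌈220/85⌉ = 3 commercial breaks.
A packing using 3 commercial breaks:
  break 1: 70 + 15 = 85
  break 2: 30 + 30 + 25 = 85
  break 3: 20 + 15 + 15 = 50
This matches the lower bound, so 3 is optimal.

3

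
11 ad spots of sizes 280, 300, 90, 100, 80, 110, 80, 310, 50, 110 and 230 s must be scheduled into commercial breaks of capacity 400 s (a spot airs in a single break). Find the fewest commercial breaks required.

Total = 310 + 300 + 280 + 230 + 110 + 110 + 100 + 90 + 80 + 80 + 50 = 1740 s.
Lower bound: ⌈1740/400⌉ = 5 commercial breaks.
A packing using 5 commercial breaks:
  break 1: 310 + 90 = 400
  break 2: 300 + 100 = 400
  break 3: 280 + 110 = 390
  break 4: 230 + 110 + 50 = 390
  break 5: 80 + 80 = 160
This matches the lower bound, so 5 is optimal.

5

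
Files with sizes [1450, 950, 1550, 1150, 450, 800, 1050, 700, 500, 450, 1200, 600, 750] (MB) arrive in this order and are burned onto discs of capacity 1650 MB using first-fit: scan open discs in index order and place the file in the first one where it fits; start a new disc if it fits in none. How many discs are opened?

  1450 → disc 1 (new)  [load 1450/1650]
  950 → disc 2 (new)  [load 950/1650]
  1550 → disc 3 (new)  [load 1550/1650]
  1150 → disc 4 (new)  [load 1150/1650]
  450 → disc 2  [load 1400/1650]
  800 → disc 5 (new)  [load 800/1650]
  1050 → disc 6 (new)  [load 1050/1650]
  700 → disc 5  [load 1500/1650]
  500 → disc 4  [load 1650/1650]
  450 → disc 6  [load 1500/1650]
  1200 → disc 7 (new)  [load 1200/1650]
  600 → disc 8 (new)  [load 600/1650]
  750 → disc 8  [load 1350/1650]
8 discs opened.

8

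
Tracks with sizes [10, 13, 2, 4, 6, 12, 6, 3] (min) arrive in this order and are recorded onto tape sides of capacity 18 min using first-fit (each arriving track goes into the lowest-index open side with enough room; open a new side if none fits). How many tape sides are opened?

4

  10 → side 1 (new)  [load 10/18]
  13 → side 2 (new)  [load 13/18]
  2 → side 1  [load 12/18]
  4 → side 1  [load 16/18]
  6 → side 3 (new)  [load 6/18]
  12 → side 3  [load 18/18]
  6 → side 4 (new)  [load 6/18]
  3 → side 2  [load 16/18]
4 tape sides opened.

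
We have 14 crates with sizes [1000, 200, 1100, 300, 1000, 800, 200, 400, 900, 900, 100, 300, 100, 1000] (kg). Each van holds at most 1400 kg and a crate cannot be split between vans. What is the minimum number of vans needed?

7

Total = 1100 + 1000 + 1000 + 1000 + 900 + 900 + 800 + 400 + 300 + 300 + 200 + 200 + 100 + 100 = 8300 kg.
Lower bound: ⌈8300/1400⌉ = 6 vans.
Also, 7 crates each exceed 700 kg, and no two of those can share a van, so at least 7 vans are needed.
A packing using 7 vans:
  van 1: 1100 + 300 = 1400
  van 2: 1000 + 400 = 1400
  van 3: 1000 + 300 + 100 = 1400
  van 4: 1000 + 200 + 200 = 1400
  van 5: 900 + 100 = 1000
  van 6: 900 = 900
  van 7: 800 = 800
This matches the lower bound, so 7 is optimal.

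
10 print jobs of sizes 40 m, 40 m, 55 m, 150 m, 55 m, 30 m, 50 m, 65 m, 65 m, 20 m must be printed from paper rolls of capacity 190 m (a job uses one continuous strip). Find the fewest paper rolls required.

3

Total = 150 + 65 + 65 + 55 + 55 + 50 + 40 + 40 + 30 + 20 = 570 m.
Lower bound: ⌈570/190⌉ = 3 paper rolls.
A packing using 3 paper rolls:
  roll 1: 150 + 40 = 190
  roll 2: 65 + 65 + 40 + 20 = 190
  roll 3: 55 + 55 + 50 + 30 = 190
This matches the lower bound, so 3 is optimal.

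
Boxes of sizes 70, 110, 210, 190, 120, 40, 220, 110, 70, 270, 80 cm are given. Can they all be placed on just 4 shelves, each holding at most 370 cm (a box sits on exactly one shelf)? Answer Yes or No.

No

Total = 1490 cm; ⌈1490/370⌉ = 5.
At least 5 shelves are required, but only 4 are allowed.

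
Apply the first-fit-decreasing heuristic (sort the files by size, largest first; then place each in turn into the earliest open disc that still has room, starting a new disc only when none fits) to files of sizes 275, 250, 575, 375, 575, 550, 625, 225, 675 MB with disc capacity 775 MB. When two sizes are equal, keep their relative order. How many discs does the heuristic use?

7

Sorted descending: 675, 625, 575, 575, 550, 375, 275, 250, 225.
  675 → disc 1 (new)  [load 675/775]
  625 → disc 2 (new)  [load 625/775]
  575 → disc 3 (new)  [load 575/775]
  575 → disc 4 (new)  [load 575/775]
  550 → disc 5 (new)  [load 550/775]
  375 → disc 6 (new)  [load 375/775]
  275 → disc 6  [load 650/775]
  250 → disc 7 (new)  [load 250/775]
  225 → disc 5  [load 775/775]
7 discs opened.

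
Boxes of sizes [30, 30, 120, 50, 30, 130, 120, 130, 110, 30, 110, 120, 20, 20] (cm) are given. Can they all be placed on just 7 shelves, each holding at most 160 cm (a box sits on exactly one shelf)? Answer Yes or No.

A valid assignment using 7 shelves:
  shelf 1: 130 + 30 = 160
  shelf 2: 130 + 30 = 160
  shelf 3: 120 + 30 = 150
  shelf 4: 120 + 30 = 150
  shelf 5: 120 + 20 + 20 = 160
  shelf 6: 110 + 50 = 160
  shelf 7: 110 = 110
Every load is within 160 cm, so 7 shelves suffice.

Yes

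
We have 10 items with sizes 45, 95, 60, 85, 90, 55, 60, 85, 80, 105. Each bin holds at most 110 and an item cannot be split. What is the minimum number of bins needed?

Total = 105 + 95 + 90 + 85 + 85 + 80 + 60 + 60 + 55 + 45 = 760.
Lower bound: ⌈760/110⌉ = 7 bins.
Also, 8 items each exceed 55, and no two of those can share a bin, so at least 8 bins are needed.
A packing using 9 bins:
  bin 1: 105 = 105
  bin 2: 95 = 95
  bin 3: 90 = 90
  bin 4: 85 = 85
  bin 5: 85 = 85
  bin 6: 80 = 80
  bin 7: 60 + 45 = 105
  bin 8: 60 = 60
  bin 9: 55 = 55
No arrangement into 8 bins stays within capacity, so 9 is optimal.

9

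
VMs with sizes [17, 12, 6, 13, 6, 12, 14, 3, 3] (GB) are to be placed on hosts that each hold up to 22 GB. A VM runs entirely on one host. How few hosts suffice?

5

Total = 17 + 14 + 13 + 12 + 12 + 6 + 6 + 3 + 3 = 86 GB.
Lower bound: ⌈86/22⌉ = 4 hosts.
Also, 5 VMs each exceed 11 GB, and no two of those can share a host, so at least 5 hosts are needed.
A packing using 5 hosts:
  host 1: 17 + 3 = 20
  host 2: 14 + 6 = 20
  host 3: 13 + 6 + 3 = 22
  host 4: 12 = 12
  host 5: 12 = 12
This matches the lower bound, so 5 is optimal.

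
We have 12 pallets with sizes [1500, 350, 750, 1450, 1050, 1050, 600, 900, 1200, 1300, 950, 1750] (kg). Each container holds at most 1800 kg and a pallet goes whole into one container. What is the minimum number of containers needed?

9

Total = 1750 + 1500 + 1450 + 1300 + 1200 + 1050 + 1050 + 950 + 900 + 750 + 600 + 350 = 12850 kg.
Lower bound: ⌈12850/1800⌉ = 8 containers.
A packing using 9 containers:
  container 1: 1750 = 1750
  container 2: 1500 = 1500
  container 3: 1450 + 350 = 1800
  container 4: 1300 = 1300
  container 5: 1200 + 600 = 1800
  container 6: 1050 + 750 = 1800
  container 7: 1050 = 1050
  container 8: 950 = 950
  container 9: 900 = 900
No arrangement into 8 containers stays within capacity, so 9 is optimal.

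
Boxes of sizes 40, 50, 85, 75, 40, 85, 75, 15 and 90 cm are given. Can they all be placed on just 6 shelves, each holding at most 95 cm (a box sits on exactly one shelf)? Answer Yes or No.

Total = 555 cm; ⌈555/95⌉ = 6.
The bound of 6 does not rule out 6, but exhaustive search shows no assignment into 6 shelves of capacity 95 cm exists — the minimum is 7.

No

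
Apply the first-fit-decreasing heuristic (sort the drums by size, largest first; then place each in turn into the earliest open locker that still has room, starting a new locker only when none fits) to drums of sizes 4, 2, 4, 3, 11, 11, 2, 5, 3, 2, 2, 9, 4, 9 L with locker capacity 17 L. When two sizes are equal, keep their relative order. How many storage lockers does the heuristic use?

5

Sorted descending: 11, 11, 9, 9, 5, 4, 4, 4, 3, 3, 2, 2, 2, 2.
  11 → locker 1 (new)  [load 11/17]
  11 → locker 2 (new)  [load 11/17]
  9 → locker 3 (new)  [load 9/17]
  9 → locker 4 (new)  [load 9/17]
  5 → locker 1  [load 16/17]
  4 → locker 2  [load 15/17]
  4 → locker 3  [load 13/17]
  4 → locker 3  [load 17/17]
  3 → locker 4  [load 12/17]
  3 → locker 4  [load 15/17]
  2 → locker 2  [load 17/17]
  2 → locker 4  [load 17/17]
  2 → locker 5 (new)  [load 2/17]
  2 → locker 5  [load 4/17]
5 storage lockers opened.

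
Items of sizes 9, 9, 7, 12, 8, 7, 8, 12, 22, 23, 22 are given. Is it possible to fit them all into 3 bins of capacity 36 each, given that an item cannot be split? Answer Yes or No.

Total = 139; ⌈139/36⌉ = 4.
At least 4 bins are required, but only 3 are allowed.

No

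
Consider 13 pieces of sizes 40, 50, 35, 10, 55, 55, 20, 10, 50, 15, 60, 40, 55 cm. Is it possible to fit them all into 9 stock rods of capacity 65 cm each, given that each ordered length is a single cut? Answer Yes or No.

A valid assignment using 9 stock rods:
  stock rod 1: 60 = 60
  stock rod 2: 55 + 10 = 65
  stock rod 3: 55 + 10 = 65
  stock rod 4: 55 = 55
  stock rod 5: 50 + 15 = 65
  stock rod 6: 50 = 50
  stock rod 7: 40 + 20 = 60
  stock rod 8: 40 = 40
  stock rod 9: 35 = 35
Every load is within 65 cm, so 9 stock rods suffice.

Yes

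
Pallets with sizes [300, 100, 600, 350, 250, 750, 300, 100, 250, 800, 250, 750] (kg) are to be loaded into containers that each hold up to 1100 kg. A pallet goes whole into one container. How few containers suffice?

Total = 800 + 750 + 750 + 600 + 350 + 300 + 300 + 250 + 250 + 250 + 100 + 100 = 4800 kg.
Lower bound: ⌈4800/1100⌉ = 5 containers.
A packing using 5 containers:
  container 1: 800 + 300 = 1100
  container 2: 750 + 350 = 1100
  container 3: 750 + 300 = 1050
  container 4: 600 + 250 + 250 = 1100
  container 5: 250 + 100 + 100 = 450
This matches the lower bound, so 5 is optimal.

5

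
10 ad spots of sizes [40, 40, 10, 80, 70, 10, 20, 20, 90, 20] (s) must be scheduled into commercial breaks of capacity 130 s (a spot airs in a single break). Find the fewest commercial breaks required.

Total = 90 + 80 + 70 + 40 + 40 + 20 + 20 + 20 + 10 + 10 = 400 s.
Lower bound: ⌈400/130⌉ = 4 commercial breaks.
A packing using 4 commercial breaks:
  break 1: 90 + 40 = 130
  break 2: 80 + 40 + 10 = 130
  break 3: 70 + 20 + 20 + 20 = 130
  break 4: 10 = 10
This matches the lower bound, so 4 is optimal.

4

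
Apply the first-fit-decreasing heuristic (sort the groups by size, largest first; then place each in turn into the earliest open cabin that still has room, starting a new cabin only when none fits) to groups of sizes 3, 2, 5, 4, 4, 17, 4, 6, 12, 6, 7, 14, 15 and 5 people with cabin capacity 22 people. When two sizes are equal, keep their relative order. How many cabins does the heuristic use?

Sorted descending: 17, 15, 14, 12, 7, 6, 6, 5, 5, 4, 4, 4, 3, 2.
  17 → cabin 1 (new)  [load 17/22]
  15 → cabin 2 (new)  [load 15/22]
  14 → cabin 3 (new)  [load 14/22]
  12 → cabin 4 (new)  [load 12/22]
  7 → cabin 2  [load 22/22]
  6 → cabin 3  [load 20/22]
  6 → cabin 4  [load 18/22]
  5 → cabin 1  [load 22/22]
  5 → cabin 5 (new)  [load 5/22]
  4 → cabin 4  [load 22/22]
  4 → cabin 5  [load 9/22]
  4 → cabin 5  [load 13/22]
  3 → cabin 5  [load 16/22]
  2 → cabin 3  [load 22/22]
5 cabins opened.

5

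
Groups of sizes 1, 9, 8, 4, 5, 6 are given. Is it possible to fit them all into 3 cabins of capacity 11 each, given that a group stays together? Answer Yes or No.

No

Total = 33; ⌈33/11⌉ = 3.
The bound of 3 does not rule out 3, but exhaustive search shows no assignment into 3 cabins of capacity 11 exists — the minimum is 4.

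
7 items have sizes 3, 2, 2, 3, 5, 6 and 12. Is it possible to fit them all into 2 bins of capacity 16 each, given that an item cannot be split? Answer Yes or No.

Total = 33; ⌈33/16⌉ = 3.
At least 3 bins are required, but only 2 are allowed.

No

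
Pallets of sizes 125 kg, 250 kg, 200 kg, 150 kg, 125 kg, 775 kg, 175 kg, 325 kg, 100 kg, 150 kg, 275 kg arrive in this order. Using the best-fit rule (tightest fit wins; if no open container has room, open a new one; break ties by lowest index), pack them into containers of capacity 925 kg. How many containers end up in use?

  125 → container 1 (new)  [load 125/925]
  250 → container 1  [load 375/925]
  200 → container 1  [load 575/925]
  150 → container 1  [load 725/925]
  125 → container 1  [load 850/925]
  775 → container 2 (new)  [load 775/925]
  175 → container 3 (new)  [load 175/925]
  325 → container 3  [load 500/925]
  100 → container 2  [load 875/925]
  150 → container 3  [load 650/925]
  275 → container 3  [load 925/925]
3 containers opened.

3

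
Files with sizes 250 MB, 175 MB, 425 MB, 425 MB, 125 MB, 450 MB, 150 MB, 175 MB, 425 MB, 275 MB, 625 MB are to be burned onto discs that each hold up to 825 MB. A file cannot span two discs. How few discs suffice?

Total = 625 + 450 + 425 + 425 + 425 + 275 + 250 + 175 + 175 + 150 + 125 = 3500 MB.
Lower bound: ⌈3500/825⌉ = 5 discs.
A packing using 5 discs:
  disc 1: 625 + 175 = 800
  disc 2: 450 + 275 = 725
  disc 3: 425 + 250 + 150 = 825
  disc 4: 425 + 175 + 125 = 725
  disc 5: 425 = 425
This matches the lower bound, so 5 is optimal.

5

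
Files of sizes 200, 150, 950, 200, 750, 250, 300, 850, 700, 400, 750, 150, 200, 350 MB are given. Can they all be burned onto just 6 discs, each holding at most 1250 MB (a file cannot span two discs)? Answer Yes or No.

Yes

A valid assignment using 5 discs:
  disc 1: 950 + 300 = 1250
  disc 2: 850 + 400 = 1250
  disc 3: 750 + 350 + 150 = 1250
  disc 4: 750 + 250 + 200 = 1200
  disc 5: 700 + 200 + 200 + 150 = 1250
That uses only 5 ≤ 6, so 6 discs are enough.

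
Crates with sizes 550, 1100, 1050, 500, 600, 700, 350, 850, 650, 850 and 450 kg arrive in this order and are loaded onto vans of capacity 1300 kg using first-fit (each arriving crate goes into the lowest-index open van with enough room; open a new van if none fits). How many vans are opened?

  550 → van 1 (new)  [load 550/1300]
  1100 → van 2 (new)  [load 1100/1300]
  1050 → van 3 (new)  [load 1050/1300]
  500 → van 1  [load 1050/1300]
  600 → van 4 (new)  [load 600/1300]
  700 → van 4  [load 1300/1300]
  350 → van 5 (new)  [load 350/1300]
  850 → van 5  [load 1200/1300]
  650 → van 6 (new)  [load 650/1300]
  850 → van 7 (new)  [load 850/1300]
  450 → van 6  [load 1100/1300]
7 vans opened.

7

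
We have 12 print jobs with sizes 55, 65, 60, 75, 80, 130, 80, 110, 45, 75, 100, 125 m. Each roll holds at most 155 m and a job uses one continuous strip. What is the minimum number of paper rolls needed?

Total = 130 + 125 + 110 + 100 + 80 + 80 + 75 + 75 + 65 + 60 + 55 + 45 = 1000 m.
Lower bound: ⌈1000/155⌉ = 7 paper rolls.
A packing using 7 paper rolls:
  roll 1: 130 = 130
  roll 2: 125 = 125
  roll 3: 110 + 45 = 155
  roll 4: 100 + 55 = 155
  roll 5: 80 + 75 = 155
  roll 6: 80 + 75 = 155
  roll 7: 65 + 60 = 125
This matches the lower bound, so 7 is optimal.

7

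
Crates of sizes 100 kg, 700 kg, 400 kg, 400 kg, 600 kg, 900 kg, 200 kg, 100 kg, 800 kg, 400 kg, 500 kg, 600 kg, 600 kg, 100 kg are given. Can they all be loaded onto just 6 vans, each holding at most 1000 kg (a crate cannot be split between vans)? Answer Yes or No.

No

Total = 6400 kg; ⌈6400/1000⌉ = 7.
At least 7 vans are required, but only 6 are allowed.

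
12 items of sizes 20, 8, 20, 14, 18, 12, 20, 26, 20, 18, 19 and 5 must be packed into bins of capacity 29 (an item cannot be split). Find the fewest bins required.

9

Total = 26 + 20 + 20 + 20 + 20 + 19 + 18 + 18 + 14 + 12 + 8 + 5 = 200.
Lower bound: ⌈200/29⌉ = 7 bins.
Also, 8 items each exceed 29/2, and no two of those can share a bin, so at least 8 bins are needed.
A packing using 9 bins:
  bin 1: 26 = 26
  bin 2: 20 + 8 = 28
  bin 3: 20 + 5 = 25
  bin 4: 20 = 20
  bin 5: 20 = 20
  bin 6: 19 = 19
  bin 7: 18 = 18
  bin 8: 18 = 18
  bin 9: 14 + 12 = 26
No arrangement into 8 bins stays within capacity, so 9 is optimal.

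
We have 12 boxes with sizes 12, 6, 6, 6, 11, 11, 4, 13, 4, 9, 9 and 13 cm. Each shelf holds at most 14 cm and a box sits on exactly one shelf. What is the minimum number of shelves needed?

9

Total = 13 + 13 + 12 + 11 + 11 + 9 + 9 + 6 + 6 + 6 + 4 + 4 = 104 cm.
Lower bound: ⌈104/14⌉ = 8 shelves.
A packing using 9 shelves:
  shelf 1: 13 = 13
  shelf 2: 13 = 13
  shelf 3: 12 = 12
  shelf 4: 11 = 11
  shelf 5: 11 = 11
  shelf 6: 9 + 4 = 13
  shelf 7: 9 + 4 = 13
  shelf 8: 6 + 6 = 12
  shelf 9: 6 = 6
No arrangement into 8 shelves stays within capacity, so 9 is optimal.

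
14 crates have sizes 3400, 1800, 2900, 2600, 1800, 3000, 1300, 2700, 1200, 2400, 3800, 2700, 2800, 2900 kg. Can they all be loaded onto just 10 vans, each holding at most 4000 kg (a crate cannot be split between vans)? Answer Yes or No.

No

Total = 35300 kg; ⌈35300/4000⌉ = 9.
10 crates each exceed half the capacity and cannot share a van, forcing at least 10 vans.
The bound of 10 does not rule out 10, but exhaustive search shows no assignment into 10 vans of capacity 4000 kg exists — the minimum is 11.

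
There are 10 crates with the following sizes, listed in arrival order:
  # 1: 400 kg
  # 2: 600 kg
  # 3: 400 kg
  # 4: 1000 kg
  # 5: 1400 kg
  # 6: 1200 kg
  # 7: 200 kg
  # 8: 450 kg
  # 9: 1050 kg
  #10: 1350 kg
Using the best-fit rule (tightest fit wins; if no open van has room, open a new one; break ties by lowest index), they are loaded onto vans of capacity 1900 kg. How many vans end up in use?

6

  400 → van 1 (new)  [load 400/1900]
  600 → van 1  [load 1000/1900]
  400 → van 1  [load 1400/1900]
  1000 → van 2 (new)  [load 1000/1900]
  1400 → van 3 (new)  [load 1400/1900]
  1200 → van 4 (new)  [load 1200/1900]
  200 → van 1  [load 1600/1900]
  450 → van 3  [load 1850/1900]
  1050 → van 5 (new)  [load 1050/1900]
  1350 → van 6 (new)  [load 1350/1900]
6 vans opened.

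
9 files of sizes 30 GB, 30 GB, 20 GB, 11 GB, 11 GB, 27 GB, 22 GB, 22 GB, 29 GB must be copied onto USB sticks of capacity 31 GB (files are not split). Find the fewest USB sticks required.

8

Total = 30 + 30 + 29 + 27 + 22 + 22 + 20 + 11 + 11 = 202 GB.
Lower bound: ⌈202/31⌉ = 7 USB sticks.
A packing using 8 USB sticks:
  USB stick 1: 30 = 30
  USB stick 2: 30 = 30
  USB stick 3: 29 = 29
  USB stick 4: 27 = 27
  USB stick 5: 22 = 22
  USB stick 6: 22 = 22
  USB stick 7: 20 + 11 = 31
  USB stick 8: 11 = 11
No arrangement into 7 USB sticks stays within capacity, so 8 is optimal.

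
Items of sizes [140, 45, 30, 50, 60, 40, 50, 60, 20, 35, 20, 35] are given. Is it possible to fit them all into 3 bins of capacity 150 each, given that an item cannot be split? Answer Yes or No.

Total = 585; ⌈585/150⌉ = 4.
At least 4 bins are required, but only 3 are allowed.

No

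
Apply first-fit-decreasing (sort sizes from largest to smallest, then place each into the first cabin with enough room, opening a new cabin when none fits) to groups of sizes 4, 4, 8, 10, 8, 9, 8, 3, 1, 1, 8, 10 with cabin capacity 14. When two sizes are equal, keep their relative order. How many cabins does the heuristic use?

7

Sorted descending: 10, 10, 9, 8, 8, 8, 8, 4, 4, 3, 1, 1.
  10 → cabin 1 (new)  [load 10/14]
  10 → cabin 2 (new)  [load 10/14]
  9 → cabin 3 (new)  [load 9/14]
  8 → cabin 4 (new)  [load 8/14]
  8 → cabin 5 (new)  [load 8/14]
  8 → cabin 6 (new)  [load 8/14]
  8 → cabin 7 (new)  [load 8/14]
  4 → cabin 1  [load 14/14]
  4 → cabin 2  [load 14/14]
  3 → cabin 3  [load 12/14]
  1 → cabin 3  [load 13/14]
  1 → cabin 3  [load 14/14]
7 cabins opened.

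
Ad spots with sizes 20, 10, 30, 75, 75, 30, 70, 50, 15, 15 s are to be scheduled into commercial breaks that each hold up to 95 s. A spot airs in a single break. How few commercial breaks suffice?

5

Total = 75 + 75 + 70 + 50 + 30 + 30 + 20 + 15 + 15 + 10 = 390 s.
Lower bound: ⌈390/95⌉ = 5 commercial breaks.
A packing using 5 commercial breaks:
  break 1: 75 + 20 = 95
  break 2: 75 + 15 = 90
  break 3: 70 + 15 + 10 = 95
  break 4: 50 + 30 = 80
  break 5: 30 = 30
This matches the lower bound, so 5 is optimal.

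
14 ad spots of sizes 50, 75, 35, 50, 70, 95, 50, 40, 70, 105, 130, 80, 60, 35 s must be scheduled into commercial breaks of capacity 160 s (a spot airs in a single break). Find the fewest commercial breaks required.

7

Total = 130 + 105 + 95 + 80 + 75 + 70 + 70 + 60 + 50 + 50 + 50 + 40 + 35 + 35 = 945 s.
Lower bound: ⌈945/160⌉ = 6 commercial breaks.
A packing using 7 commercial breaks:
  break 1: 130 = 130
  break 2: 105 + 50 = 155
  break 3: 95 + 60 = 155
  break 4: 80 + 75 = 155
  break 5: 70 + 70 = 140
  break 6: 50 + 50 + 40 = 140
  break 7: 35 + 35 = 70
No arrangement into 6 commercial breaks stays within capacity, so 7 is optimal.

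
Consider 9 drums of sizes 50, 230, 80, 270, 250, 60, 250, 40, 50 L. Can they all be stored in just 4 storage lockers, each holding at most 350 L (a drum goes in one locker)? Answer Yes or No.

Yes

A valid assignment using 4 storage lockers:
  locker 1: 270 + 80 = 350
  locker 2: 250 + 60 + 40 = 350
  locker 3: 250 + 50 + 50 = 350
  locker 4: 230 = 230
Every load is within 350 L, so 4 storage lockers suffice.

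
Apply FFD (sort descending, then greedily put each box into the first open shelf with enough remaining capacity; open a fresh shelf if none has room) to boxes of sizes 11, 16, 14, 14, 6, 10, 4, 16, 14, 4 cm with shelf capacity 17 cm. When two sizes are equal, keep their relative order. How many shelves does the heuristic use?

Sorted descending: 16, 16, 14, 14, 14, 11, 10, 6, 4, 4.
  16 → shelf 1 (new)  [load 16/17]
  16 → shelf 2 (new)  [load 16/17]
  14 → shelf 3 (new)  [load 14/17]
  14 → shelf 4 (new)  [load 14/17]
  14 → shelf 5 (new)  [load 14/17]
  11 → shelf 6 (new)  [load 11/17]
  10 → shelf 7 (new)  [load 10/17]
  6 → shelf 6  [load 17/17]
  4 → shelf 7  [load 14/17]
  4 → shelf 8 (new)  [load 4/17]
8 shelves opened.

8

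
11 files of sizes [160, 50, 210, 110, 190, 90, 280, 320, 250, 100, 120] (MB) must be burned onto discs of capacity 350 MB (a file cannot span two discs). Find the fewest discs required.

6

Total = 320 + 280 + 250 + 210 + 190 + 160 + 120 + 110 + 100 + 90 + 50 = 1880 MB.
Lower bound: ⌈1880/350⌉ = 6 discs.
A packing using 6 discs:
  disc 1: 320 = 320
  disc 2: 280 + 50 = 330
  disc 3: 250 + 100 = 350
  disc 4: 210 + 120 = 330
  disc 5: 190 + 160 = 350
  disc 6: 110 + 90 = 200
This matches the lower bound, so 6 is optimal.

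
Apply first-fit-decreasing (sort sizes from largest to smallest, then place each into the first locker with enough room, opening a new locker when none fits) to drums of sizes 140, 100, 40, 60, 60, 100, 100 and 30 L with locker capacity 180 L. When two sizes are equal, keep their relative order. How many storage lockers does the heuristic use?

4

Sorted descending: 140, 100, 100, 100, 60, 60, 40, 30.
  140 → locker 1 (new)  [load 140/180]
  100 → locker 2 (new)  [load 100/180]
  100 → locker 3 (new)  [load 100/180]
  100 → locker 4 (new)  [load 100/180]
  60 → locker 2  [load 160/180]
  60 → locker 3  [load 160/180]
  40 → locker 1  [load 180/180]
  30 → locker 4  [load 130/180]
4 storage lockers opened.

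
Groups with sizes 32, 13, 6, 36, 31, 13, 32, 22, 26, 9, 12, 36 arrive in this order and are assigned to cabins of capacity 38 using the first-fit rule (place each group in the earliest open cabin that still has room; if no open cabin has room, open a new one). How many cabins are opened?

8

  32 → cabin 1 (new)  [load 32/38]
  13 → cabin 2 (new)  [load 13/38]
  6 → cabin 1  [load 38/38]
  36 → cabin 3 (new)  [load 36/38]
  31 → cabin 4 (new)  [load 31/38]
  13 → cabin 2  [load 26/38]
  32 → cabin 5 (new)  [load 32/38]
  22 → cabin 6 (new)  [load 22/38]
  26 → cabin 7 (new)  [load 26/38]
  9 → cabin 2  [load 35/38]
  12 → cabin 6  [load 34/38]
  36 → cabin 8 (new)  [load 36/38]
8 cabins opened.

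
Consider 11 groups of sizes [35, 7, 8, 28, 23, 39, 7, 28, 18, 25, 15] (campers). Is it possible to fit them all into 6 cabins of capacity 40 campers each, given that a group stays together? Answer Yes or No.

Total = 233 campers; ⌈233/40⌉ = 6.
The bound of 6 does not rule out 6, but exhaustive search shows no assignment into 6 cabins of capacity 40 campers exists — the minimum is 7.

No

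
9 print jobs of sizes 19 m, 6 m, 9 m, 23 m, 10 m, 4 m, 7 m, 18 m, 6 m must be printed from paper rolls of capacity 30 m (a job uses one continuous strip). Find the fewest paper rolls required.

Total = 23 + 19 + 18 + 10 + 9 + 7 + 6 + 6 + 4 = 102 m.
Lower bound: ⌈102/30⌉ = 4 paper rolls.
A packing using 4 paper rolls:
  roll 1: 23 + 7 = 30
  roll 2: 19 + 10 = 29
  roll 3: 18 + 9 = 27
  roll 4: 6 + 6 + 4 = 16
This matches the lower bound, so 4 is optimal.

4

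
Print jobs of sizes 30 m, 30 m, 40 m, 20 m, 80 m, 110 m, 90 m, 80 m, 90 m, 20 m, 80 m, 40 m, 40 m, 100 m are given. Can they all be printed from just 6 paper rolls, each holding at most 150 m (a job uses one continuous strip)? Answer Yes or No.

Total = 850 m; ⌈850/150⌉ = 6.
7 print jobs each exceed half the capacity and cannot share a roll, forcing at least 7 paper rolls.
At least 7 paper rolls are required, but only 6 are allowed.

No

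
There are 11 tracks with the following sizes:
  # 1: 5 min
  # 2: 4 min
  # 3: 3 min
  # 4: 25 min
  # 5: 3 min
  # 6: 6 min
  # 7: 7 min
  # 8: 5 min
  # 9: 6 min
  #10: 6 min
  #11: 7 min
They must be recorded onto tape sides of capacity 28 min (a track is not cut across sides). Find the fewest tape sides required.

Total = 25 + 7 + 7 + 6 + 6 + 6 + 5 + 5 + 4 + 3 + 3 = 77 min.
Lower bound: ⌈77/28⌉ = 3 tape sides.
A packing using 3 tape sides:
  side 1: 25 + 3 = 28
  side 2: 7 + 7 + 6 + 6 = 26
  side 3: 6 + 5 + 5 + 4 + 3 = 23
This matches the lower bound, so 3 is optimal.

3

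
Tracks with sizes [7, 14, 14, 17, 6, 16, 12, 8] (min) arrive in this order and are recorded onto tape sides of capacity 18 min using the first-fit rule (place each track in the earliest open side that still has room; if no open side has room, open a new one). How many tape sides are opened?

7

  7 → side 1 (new)  [load 7/18]
  14 → side 2 (new)  [load 14/18]
  14 → side 3 (new)  [load 14/18]
  17 → side 4 (new)  [load 17/18]
  6 → side 1  [load 13/18]
  16 → side 5 (new)  [load 16/18]
  12 → side 6 (new)  [load 12/18]
  8 → side 7 (new)  [load 8/18]
7 tape sides opened.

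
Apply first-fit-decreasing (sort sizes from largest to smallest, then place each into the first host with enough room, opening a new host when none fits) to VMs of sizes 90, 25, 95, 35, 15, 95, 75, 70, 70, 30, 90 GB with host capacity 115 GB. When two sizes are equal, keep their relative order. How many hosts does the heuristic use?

7

Sorted descending: 95, 95, 90, 90, 75, 70, 70, 35, 30, 25, 15.
  95 → host 1 (new)  [load 95/115]
  95 → host 2 (new)  [load 95/115]
  90 → host 3 (new)  [load 90/115]
  90 → host 4 (new)  [load 90/115]
  75 → host 5 (new)  [load 75/115]
  70 → host 6 (new)  [load 70/115]
  70 → host 7 (new)  [load 70/115]
  35 → host 5  [load 110/115]
  30 → host 6  [load 100/115]
  25 → host 3  [load 115/115]
  15 → host 1  [load 110/115]
7 hosts opened.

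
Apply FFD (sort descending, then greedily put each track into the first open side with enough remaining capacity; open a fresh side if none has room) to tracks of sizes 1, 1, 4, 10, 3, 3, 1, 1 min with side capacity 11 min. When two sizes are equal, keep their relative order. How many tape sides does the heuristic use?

3

Sorted descending: 10, 4, 3, 3, 1, 1, 1, 1.
  10 → side 1 (new)  [load 10/11]
  4 → side 2 (new)  [load 4/11]
  3 → side 2  [load 7/11]
  3 → side 2  [load 10/11]
  1 → side 1  [load 11/11]
  1 → side 2  [load 11/11]
  1 → side 3 (new)  [load 1/11]
  1 → side 3  [load 2/11]
3 tape sides opened.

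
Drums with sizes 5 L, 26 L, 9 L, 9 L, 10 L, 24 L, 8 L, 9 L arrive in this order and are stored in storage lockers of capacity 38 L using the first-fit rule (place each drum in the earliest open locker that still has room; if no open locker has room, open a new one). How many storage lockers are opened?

3

  5 → locker 1 (new)  [load 5/38]
  26 → locker 1  [load 31/38]
  9 → locker 2 (new)  [load 9/38]
  9 → locker 2  [load 18/38]
  10 → locker 2  [load 28/38]
  24 → locker 3 (new)  [load 24/38]
  8 → locker 2  [load 36/38]
  9 → locker 3  [load 33/38]
3 storage lockers opened.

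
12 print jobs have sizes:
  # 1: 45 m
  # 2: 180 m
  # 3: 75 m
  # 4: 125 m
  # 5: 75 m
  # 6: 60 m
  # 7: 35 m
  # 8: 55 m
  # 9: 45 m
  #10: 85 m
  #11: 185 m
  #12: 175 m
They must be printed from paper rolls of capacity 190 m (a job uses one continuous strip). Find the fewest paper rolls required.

Total = 185 + 180 + 175 + 125 + 85 + 75 + 75 + 60 + 55 + 45 + 45 + 35 = 1140 m.
Lower bound: ⌈1140/190⌉ = 6 paper rolls.
A packing using 7 paper rolls:
  roll 1: 185 = 185
  roll 2: 180 = 180
  roll 3: 175 = 175
  roll 4: 125 + 60 = 185
  roll 5: 85 + 75 = 160
  roll 6: 75 + 55 + 45 = 175
  roll 7: 45 + 35 = 80
No arrangement into 6 paper rolls stays within capacity, so 7 is optimal.

7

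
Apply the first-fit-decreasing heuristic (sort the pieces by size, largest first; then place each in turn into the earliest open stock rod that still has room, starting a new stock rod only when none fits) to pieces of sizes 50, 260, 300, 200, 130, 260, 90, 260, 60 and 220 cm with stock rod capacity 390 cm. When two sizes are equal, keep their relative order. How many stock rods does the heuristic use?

Sorted descending: 300, 260, 260, 260, 220, 200, 130, 90, 60, 50.
  300 → stock rod 1 (new)  [load 300/390]
  260 → stock rod 2 (new)  [load 260/390]
  260 → stock rod 3 (new)  [load 260/390]
  260 → stock rod 4 (new)  [load 260/390]
  220 → stock rod 5 (new)  [load 220/390]
  200 → stock rod 6 (new)  [load 200/390]
  130 → stock rod 2  [load 390/390]
  90 → stock rod 1  [load 390/390]
  60 → stock rod 3  [load 320/390]
  50 → stock rod 3  [load 370/390]
6 stock rods opened.

6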